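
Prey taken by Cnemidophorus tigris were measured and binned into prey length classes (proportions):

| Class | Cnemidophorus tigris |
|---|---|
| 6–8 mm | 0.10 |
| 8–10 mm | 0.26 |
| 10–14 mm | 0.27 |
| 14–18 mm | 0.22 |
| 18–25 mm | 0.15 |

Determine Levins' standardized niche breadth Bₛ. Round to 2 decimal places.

0.88

Σpᵢ² = 0.10² + 0.26² + 0.27² + 0.22² + 0.15² = 0.0100 + 0.0676 + 0.0729 + 0.0484 + 0.0225 = 0.2214
B = 1 / 0.2214 = 4.5167
Bₛ = (B − 1)/(n − 1) = (4.5167 − 1)/(5 − 1) = 3.5167/4 = 0.8792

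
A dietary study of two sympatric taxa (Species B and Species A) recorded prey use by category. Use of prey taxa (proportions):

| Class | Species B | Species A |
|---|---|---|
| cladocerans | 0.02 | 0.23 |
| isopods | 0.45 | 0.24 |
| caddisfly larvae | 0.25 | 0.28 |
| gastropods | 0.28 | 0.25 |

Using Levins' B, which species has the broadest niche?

Σp_Bᵢ² = 0.02² + 0.45² + 0.25² + 0.28² = 0.0004 + 0.2025 + 0.0625 + 0.0784 = 0.3438
B_B = 1 / 0.3438 = 2.9087
Σp_Aᵢ² = 0.23² + 0.24² + 0.28² + 0.25² = 0.0529 + 0.0576 + 0.0784 + 0.0625 = 0.2514
B_A = 1 / 0.2514 = 3.9777
Highest B → broadest niche (most generalist): Species A (B = 3.98).

Species A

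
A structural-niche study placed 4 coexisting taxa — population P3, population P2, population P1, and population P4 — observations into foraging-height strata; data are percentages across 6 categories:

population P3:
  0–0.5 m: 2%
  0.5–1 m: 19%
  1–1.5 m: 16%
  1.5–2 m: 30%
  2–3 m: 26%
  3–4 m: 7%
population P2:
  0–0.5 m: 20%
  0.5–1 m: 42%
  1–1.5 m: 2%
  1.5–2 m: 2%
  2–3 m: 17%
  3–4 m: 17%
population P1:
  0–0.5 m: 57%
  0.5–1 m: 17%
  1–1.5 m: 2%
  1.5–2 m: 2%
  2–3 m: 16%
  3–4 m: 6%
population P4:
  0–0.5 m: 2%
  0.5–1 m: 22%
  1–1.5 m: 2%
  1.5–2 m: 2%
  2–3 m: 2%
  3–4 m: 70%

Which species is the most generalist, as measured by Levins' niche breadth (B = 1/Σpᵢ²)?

Convert percentages to proportions (divide by 100).
Σp_P3ᵢ² = 0.02² + 0.19² + 0.16² + 0.30² + 0.26² + 0.07² = 0.0004 + 0.0361 + 0.0256 + 0.0900 + 0.0676 + 0.0049 = 0.2246
B_P3 = 1 / 0.2246 = 4.4524
Σp_P2ᵢ² = 0.20² + 0.42² + 0.02² + 0.02² + 0.17² + 0.17² = 0.0400 + 0.1764 + 0.0004 + 0.0004 + 0.0289 + 0.0289 = 0.2750
B_P2 = 1 / 0.2750 = 3.6364
Σp_P1ᵢ² = 0.57² + 0.17² + 0.02² + 0.02² + 0.16² + 0.06² = 0.3249 + 0.0289 + 0.0004 + 0.0004 + 0.0256 + 0.0036 = 0.3838
B_P1 = 1 / 0.3838 = 2.6055
Σp_P4ᵢ² = 0.02² + 0.22² + 0.02² + 0.02² + 0.02² + 0.70² = 0.0004 + 0.0484 + 0.0004 + 0.0004 + 0.0004 + 0.4900 = 0.5400
B_P4 = 1 / 0.5400 = 1.8519
Highest B → broadest niche (most generalist): population P3 (B = 4.45).

population P3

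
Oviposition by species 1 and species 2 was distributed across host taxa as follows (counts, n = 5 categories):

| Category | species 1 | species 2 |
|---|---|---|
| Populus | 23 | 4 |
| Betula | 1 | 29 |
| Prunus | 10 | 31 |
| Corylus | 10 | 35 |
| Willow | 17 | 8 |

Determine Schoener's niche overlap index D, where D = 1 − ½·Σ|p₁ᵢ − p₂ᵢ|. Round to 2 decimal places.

0.46

Proportions for species 1 (n=61): 23/61=0.3770, 1/61=0.0164, 10/61=0.1639, 10/61=0.1639, 17/61=0.2787
Proportions for species 2 (n=107): 4/107=0.0374, 29/107=0.2710, 31/107=0.2897, 35/107=0.3271, 8/107=0.0748
Σ|p₁ᵢ − p₂ᵢ| = 0.3396 + 0.2546 + 0.1258 + 0.1632 + 0.2039 = 1.0871
D = 1 − ½ × 1.0871 = 1 − 0.54355 = 0.45645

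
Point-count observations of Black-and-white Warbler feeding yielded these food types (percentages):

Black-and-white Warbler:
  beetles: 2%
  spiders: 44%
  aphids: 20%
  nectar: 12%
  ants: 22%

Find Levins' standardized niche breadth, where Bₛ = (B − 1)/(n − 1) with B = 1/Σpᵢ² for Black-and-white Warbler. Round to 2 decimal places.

Convert percentages to proportions (divide by 100).
Σpᵢ² = 0.02² + 0.44² + 0.20² + 0.12² + 0.22² = 0.0004 + 0.1936 + 0.0400 + 0.0144 + 0.0484 = 0.2968
B = 1 / 0.2968 = 3.3693
Bₛ = (B − 1)/(n − 1) = (3.3693 − 1)/(5 − 1) = 2.3693/4 = 0.5923

0.59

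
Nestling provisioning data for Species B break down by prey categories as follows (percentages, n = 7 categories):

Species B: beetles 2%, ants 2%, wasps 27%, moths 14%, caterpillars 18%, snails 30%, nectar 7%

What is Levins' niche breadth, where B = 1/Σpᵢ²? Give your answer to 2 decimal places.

Convert percentages to proportions (divide by 100).
Σpᵢ² = 0.02² + 0.02² + 0.27² + 0.14² + 0.18² + 0.30² + 0.07² = 0.0004 + 0.0004 + 0.0729 + 0.0196 + 0.0324 + 0.0900 + 0.0049 = 0.2206
B = 1 / 0.2206 = 4.5331

4.53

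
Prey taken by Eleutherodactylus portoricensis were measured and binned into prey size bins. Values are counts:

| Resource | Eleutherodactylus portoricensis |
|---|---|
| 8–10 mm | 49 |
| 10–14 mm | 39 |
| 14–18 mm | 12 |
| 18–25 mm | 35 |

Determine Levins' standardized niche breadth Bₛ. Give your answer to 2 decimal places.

Proportions for Eleutherodactylus portoricensis (n=135): 49/135=0.3630, 39/135=0.2889, 12/135=0.0889, 35/135=0.2593
Σpᵢ² = 0.3630² + 0.2889² + 0.0889² + 0.2593² = 0.131769 + 0.083463 + 0.007903 + 0.067236 = 0.290371
B = 1 / 0.290371 = 3.4439
Bₛ = (B − 1)/(n − 1) = (3.4439 − 1)/(4 − 1) = 2.4439/3 = 0.8146

0.81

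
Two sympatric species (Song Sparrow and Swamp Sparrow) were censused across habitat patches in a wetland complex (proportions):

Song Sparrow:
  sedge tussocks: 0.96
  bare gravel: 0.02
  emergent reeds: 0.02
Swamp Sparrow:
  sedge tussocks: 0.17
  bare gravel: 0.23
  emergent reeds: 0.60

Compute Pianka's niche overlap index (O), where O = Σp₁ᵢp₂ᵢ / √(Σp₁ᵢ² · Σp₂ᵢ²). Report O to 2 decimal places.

0.28

Σ p₁ᵢp₂ᵢ = 0.1632 + 0.0046 + 0.0120 = 0.1798
Σp_1ᵢ² = 0.96² + 0.02² + 0.02² = 0.9216 + 0.0004 + 0.0004 = 0.9224
Σp_2ᵢ² = 0.17² + 0.23² + 0.60² = 0.0289 + 0.0529 + 0.3600 = 0.4418
O = 0.1798 / √(0.9224 × 0.4418) = 0.1798 / 0.63837 = 0.2817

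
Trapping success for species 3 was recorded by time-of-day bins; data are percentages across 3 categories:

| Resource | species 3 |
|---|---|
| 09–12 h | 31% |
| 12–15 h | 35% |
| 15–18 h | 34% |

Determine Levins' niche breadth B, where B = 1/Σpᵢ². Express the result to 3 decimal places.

2.992

Convert percentages to proportions (divide by 100).
Σpᵢ² = 0.31² + 0.35² + 0.34² = 0.0961 + 0.1225 + 0.1156 = 0.3342
B = 1 / 0.3342 = 2.99222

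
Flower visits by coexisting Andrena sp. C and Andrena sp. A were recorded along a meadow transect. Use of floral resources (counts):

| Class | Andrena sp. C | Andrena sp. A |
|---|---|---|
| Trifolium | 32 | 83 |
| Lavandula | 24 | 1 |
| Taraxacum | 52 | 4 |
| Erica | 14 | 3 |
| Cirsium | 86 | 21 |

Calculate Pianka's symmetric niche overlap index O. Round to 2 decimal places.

Proportions for Andrena sp. C (n=208): 32/208=0.1538, 24/208=0.1154, 52/208=0.2500, 14/208=0.0673, 86/208=0.4135
Proportions for Andrena sp. A (n=112): 83/112=0.7411, 1/112=0.0089, 4/112=0.0357, 3/112=0.0268, 21/112=0.1875
Σ p₁ᵢp₂ᵢ = 0.113981 + 0.001027 + 0.008925 + 0.001804 + 0.077531 = 0.203268
Σp_1ᵢ² = 0.1538² + 0.1154² + 0.2500² + 0.0673² + 0.4135² = 0.023654 + 0.013317 + 0.062500 + 0.004529 + 0.170982 = 0.274982
Σp_2ᵢ² = 0.7411² + 0.0089² + 0.0357² + 0.0268² + 0.1875² = 0.549229 + 0.000079 + 0.001274 + 0.000718 + 0.035156 = 0.586456
O = 0.203268 / √(0.274982 × 0.586456) = 0.203268 / 0.4015779 = 0.5062

0.51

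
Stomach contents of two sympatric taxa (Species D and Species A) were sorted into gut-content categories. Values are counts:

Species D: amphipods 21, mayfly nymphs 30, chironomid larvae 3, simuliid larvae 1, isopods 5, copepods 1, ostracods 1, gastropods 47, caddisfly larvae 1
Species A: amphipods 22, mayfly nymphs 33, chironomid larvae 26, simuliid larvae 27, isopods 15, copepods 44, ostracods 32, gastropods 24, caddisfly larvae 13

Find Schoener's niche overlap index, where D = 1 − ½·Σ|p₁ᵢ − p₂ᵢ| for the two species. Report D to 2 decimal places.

Proportions for Species D (n=110): 21/110=0.1909, 30/110=0.2727, 3/110=0.0273, 1/110=0.0091, 5/110=0.0455, 1/110=0.0091, 1/110=0.0091, 47/110=0.4273, 1/110=0.0091
Proportions for Species A (n=236): 22/236=0.0932, 33/236=0.1398, 26/236=0.1102, 27/236=0.1144, 15/236=0.0636, 44/236=0.1864, 32/236=0.1356, 24/236=0.1017, 13/236=0.0551
Σ|p₁ᵢ − p₂ᵢ| = 0.0977 + 0.1329 + 0.0829 + 0.1053 + 0.0181 + 0.1773 + 0.1265 + 0.3256 + 0.0460 = 1.1123
D = 1 − ½ × 1.1123 = 1 − 0.55615 = 0.44385

0.44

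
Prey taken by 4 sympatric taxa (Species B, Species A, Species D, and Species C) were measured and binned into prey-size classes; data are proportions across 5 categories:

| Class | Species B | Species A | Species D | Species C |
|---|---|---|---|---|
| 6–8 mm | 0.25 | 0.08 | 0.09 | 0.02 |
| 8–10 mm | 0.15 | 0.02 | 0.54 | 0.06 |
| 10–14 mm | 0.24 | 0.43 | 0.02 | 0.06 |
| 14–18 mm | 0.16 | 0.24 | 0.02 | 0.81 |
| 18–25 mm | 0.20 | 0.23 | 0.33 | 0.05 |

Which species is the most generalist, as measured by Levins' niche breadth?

Species B

Σp_Bᵢ² = 0.25² + 0.15² + 0.24² + 0.16² + 0.20² = 0.0625 + 0.0225 + 0.0576 + 0.0256 + 0.0400 = 0.2082
B_B = 1 / 0.2082 = 4.8031
Σp_Aᵢ² = 0.08² + 0.02² + 0.43² + 0.24² + 0.23² = 0.0064 + 0.0004 + 0.1849 + 0.0576 + 0.0529 = 0.3022
B_A = 1 / 0.3022 = 3.3091
Σp_Dᵢ² = 0.09² + 0.54² + 0.02² + 0.02² + 0.33² = 0.0081 + 0.2916 + 0.0004 + 0.0004 + 0.1089 = 0.4094
B_D = 1 / 0.4094 = 2.4426
Σp_Cᵢ² = 0.02² + 0.06² + 0.06² + 0.81² + 0.05² = 0.0004 + 0.0036 + 0.0036 + 0.6561 + 0.0025 = 0.6662
B_C = 1 / 0.6662 = 1.5011
Highest B → broadest niche (most generalist): Species B (B = 4.80).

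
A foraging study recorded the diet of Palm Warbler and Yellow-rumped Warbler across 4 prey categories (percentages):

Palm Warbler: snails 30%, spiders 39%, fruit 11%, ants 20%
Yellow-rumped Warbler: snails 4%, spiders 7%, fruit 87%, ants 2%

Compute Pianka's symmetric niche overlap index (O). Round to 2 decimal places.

0.29

Convert percentages to proportions (divide by 100).
Σ p₁ᵢp₂ᵢ = 0.0120 + 0.0273 + 0.0957 + 0.0040 = 0.1390
Σp_1ᵢ² = 0.30² + 0.39² + 0.11² + 0.20² = 0.0900 + 0.1521 + 0.0121 + 0.0400 = 0.2942
Σp_2ᵢ² = 0.04² + 0.07² + 0.87² + 0.02² = 0.0016 + 0.0049 + 0.7569 + 0.0004 = 0.7638
O = 0.1390 / √(0.2942 × 0.7638) = 0.1390 / 0.47404 = 0.2932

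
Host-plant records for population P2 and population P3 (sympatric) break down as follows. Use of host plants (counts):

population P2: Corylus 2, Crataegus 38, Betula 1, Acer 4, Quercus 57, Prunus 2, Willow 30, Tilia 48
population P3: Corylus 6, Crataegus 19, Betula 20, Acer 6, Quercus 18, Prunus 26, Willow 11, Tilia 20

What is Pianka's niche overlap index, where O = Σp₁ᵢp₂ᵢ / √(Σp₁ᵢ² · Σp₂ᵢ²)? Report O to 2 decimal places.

0.73

Proportions for population P2 (n=182): 2/182=0.0110, 38/182=0.2088, 1/182=0.0055, 4/182=0.0220, 57/182=0.3132, 2/182=0.0110, 30/182=0.1648, 48/182=0.2637
Proportions for population P3 (n=126): 6/126=0.0476, 19/126=0.1508, 20/126=0.1587, 6/126=0.0476, 18/126=0.1429, 26/126=0.2063, 11/126=0.0873, 20/126=0.1587
Σ p₁ᵢp₂ᵢ = 0.000524 + 0.031487 + 0.000873 + 0.001047 + 0.044756 + 0.002269 + 0.014387 + 0.041849 = 0.137192
Σp_1ᵢ² = 0.0110² + 0.2088² + 0.0055² + 0.0220² + 0.3132² + 0.0110² + 0.1648² + 0.2637² = 0.000121 + 0.043597 + 0.000030 + 0.000484 + 0.098094 + 0.000121 + 0.027159 + 0.069538 = 0.239144
Σp_2ᵢ² = 0.0476² + 0.1508² + 0.1587² + 0.0476² + 0.1429² + 0.2063² + 0.0873² + 0.1587² = 0.002266 + 0.022741 + 0.025186 + 0.002266 + 0.020420 + 0.042560 + 0.007621 + 0.025186 = 0.148246
O = 0.137192 / √(0.239144 × 0.148246) = 0.137192 / 0.1882874 = 0.7286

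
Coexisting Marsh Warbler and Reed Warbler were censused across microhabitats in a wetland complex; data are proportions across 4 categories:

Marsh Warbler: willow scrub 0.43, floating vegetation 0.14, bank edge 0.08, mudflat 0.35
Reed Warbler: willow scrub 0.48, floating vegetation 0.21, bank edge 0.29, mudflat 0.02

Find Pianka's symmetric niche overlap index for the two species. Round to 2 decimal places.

0.77

Σ p₁ᵢp₂ᵢ = 0.2064 + 0.0294 + 0.0232 + 0.0070 = 0.2660
Σp_1ᵢ² = 0.43² + 0.14² + 0.08² + 0.35² = 0.1849 + 0.0196 + 0.0064 + 0.1225 = 0.3334
Σp_2ᵢ² = 0.48² + 0.21² + 0.29² + 0.02² = 0.2304 + 0.0441 + 0.0841 + 0.0004 = 0.3590
O = 0.2660 / √(0.3334 × 0.3590) = 0.2660 / 0.34596 = 0.7689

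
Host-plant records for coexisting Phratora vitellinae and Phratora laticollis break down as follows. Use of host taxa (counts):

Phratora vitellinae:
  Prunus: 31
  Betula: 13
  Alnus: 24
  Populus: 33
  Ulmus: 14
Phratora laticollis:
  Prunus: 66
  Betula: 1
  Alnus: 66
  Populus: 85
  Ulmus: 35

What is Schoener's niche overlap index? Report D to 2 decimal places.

0.88

Proportions for Phratora vitellinae (n=115): 31/115=0.2696, 13/115=0.1130, 24/115=0.2087, 33/115=0.2870, 14/115=0.1217
Proportions for Phratora laticollis (n=253): 66/253=0.2609, 1/253=0.0040, 66/253=0.2609, 85/253=0.3360, 35/253=0.1383
Σ|p₁ᵢ − p₂ᵢ| = 0.0087 + 0.1090 + 0.0522 + 0.0490 + 0.0166 = 0.2355
D = 1 − ½ × 0.2355 = 1 − 0.11775 = 0.88225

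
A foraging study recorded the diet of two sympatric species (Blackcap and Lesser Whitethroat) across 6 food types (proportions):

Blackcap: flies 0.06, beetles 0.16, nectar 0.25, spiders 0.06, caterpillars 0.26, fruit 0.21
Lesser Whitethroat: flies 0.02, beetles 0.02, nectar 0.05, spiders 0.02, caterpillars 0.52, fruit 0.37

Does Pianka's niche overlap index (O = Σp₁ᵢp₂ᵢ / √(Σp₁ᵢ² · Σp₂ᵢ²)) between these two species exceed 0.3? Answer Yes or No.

Yes

Σ p₁ᵢp₂ᵢ = 0.0012 + 0.0032 + 0.0125 + 0.0012 + 0.1352 + 0.0777 = 0.2310
Σp_1ᵢ² = 0.06² + 0.16² + 0.25² + 0.06² + 0.26² + 0.21² = 0.0036 + 0.0256 + 0.0625 + 0.0036 + 0.0676 + 0.0441 = 0.2070
Σp_2ᵢ² = 0.02² + 0.02² + 0.05² + 0.02² + 0.52² + 0.37² = 0.0004 + 0.0004 + 0.0025 + 0.0004 + 0.2704 + 0.1369 = 0.4110
O = 0.2310 / √(0.2070 × 0.4110) = 0.2310 / 0.29168 = 0.7920
O = 0.7920 > 0.3 → Yes.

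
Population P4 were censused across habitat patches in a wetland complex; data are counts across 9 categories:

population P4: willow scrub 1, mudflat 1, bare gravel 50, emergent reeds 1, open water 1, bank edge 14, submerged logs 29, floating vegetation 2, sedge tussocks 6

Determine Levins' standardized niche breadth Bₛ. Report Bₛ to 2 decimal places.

Proportions for population P4 (n=105): 1/105=0.0095, 1/105=0.0095, 50/105=0.4762, 1/105=0.0095, 1/105=0.0095, 14/105=0.1333, 29/105=0.2762, 2/105=0.0190, 6/105=0.0571
Σpᵢ² = 0.0095² + 0.0095² + 0.4762² + 0.0095² + 0.0095² + 0.1333² + 0.2762² + 0.0190² + 0.0571² = 0.000090 + 0.000090 + 0.226766 + 0.000090 + 0.000090 + 0.017769 + 0.076286 + 0.000361 + 0.003260 = 0.324802
B = 1 / 0.324802 = 3.0788
Bₛ = (B − 1)/(n − 1) = (3.0788 − 1)/(9 − 1) = 2.0788/8 = 0.2599

0.26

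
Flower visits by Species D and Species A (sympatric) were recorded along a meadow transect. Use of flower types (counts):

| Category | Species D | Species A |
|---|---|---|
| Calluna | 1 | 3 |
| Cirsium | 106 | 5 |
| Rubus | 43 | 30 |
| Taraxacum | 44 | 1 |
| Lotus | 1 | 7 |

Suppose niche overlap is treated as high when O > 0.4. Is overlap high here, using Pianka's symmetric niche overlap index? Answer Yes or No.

Proportions for Species D (n=195): 1/195=0.0051, 106/195=0.5436, 43/195=0.2205, 44/195=0.2256, 1/195=0.0051
Proportions for Species A (n=46): 3/46=0.0652, 5/46=0.1087, 30/46=0.6522, 1/46=0.0217, 7/46=0.1522
Σ p₁ᵢp₂ᵢ = 0.000333 + 0.059089 + 0.143810 + 0.004896 + 0.000776 = 0.208904
Σp_1ᵢ² = 0.0051² + 0.5436² + 0.2205² + 0.2256² + 0.0051² = 0.000026 + 0.295501 + 0.048620 + 0.050895 + 0.000026 = 0.395068
Σp_2ᵢ² = 0.0652² + 0.1087² + 0.6522² + 0.0217² + 0.1522² = 0.004251 + 0.011816 + 0.425365 + 0.000471 + 0.023165 = 0.465068
O = 0.208904 / √(0.395068 × 0.465068) = 0.208904 / 0.4286414 = 0.4874
O = 0.4874 > 0.4 → Yes.

Yes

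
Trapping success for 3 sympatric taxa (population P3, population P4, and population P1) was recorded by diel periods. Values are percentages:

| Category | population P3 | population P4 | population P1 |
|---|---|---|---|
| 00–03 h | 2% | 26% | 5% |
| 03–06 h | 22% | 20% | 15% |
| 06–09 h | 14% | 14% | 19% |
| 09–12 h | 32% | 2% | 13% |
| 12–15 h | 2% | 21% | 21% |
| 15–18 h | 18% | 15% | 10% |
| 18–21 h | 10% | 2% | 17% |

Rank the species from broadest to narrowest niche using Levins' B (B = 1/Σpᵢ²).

population P1 > population P4 > population P3

Convert percentages to proportions (divide by 100).
Σp_P3ᵢ² = 0.02² + 0.22² + 0.14² + 0.32² + 0.02² + 0.18² + 0.10² = 0.0004 + 0.0484 + 0.0196 + 0.1024 + 0.0004 + 0.0324 + 0.0100 = 0.2136
B_P3 = 1 / 0.2136 = 4.6816
Σp_P4ᵢ² = 0.26² + 0.20² + 0.14² + 0.02² + 0.21² + 0.15² + 0.02² = 0.0676 + 0.0400 + 0.0196 + 0.0004 + 0.0441 + 0.0225 + 0.0004 = 0.1946
B_P4 = 1 / 0.1946 = 5.1387
Σp_P1ᵢ² = 0.05² + 0.15² + 0.19² + 0.13² + 0.21² + 0.10² + 0.17² = 0.0025 + 0.0225 + 0.0361 + 0.0169 + 0.0441 + 0.0100 + 0.0289 = 0.1610
B_P1 = 1 / 0.1610 = 6.2112
Ranking by B (broadest → narrowest): population P1 (6.21) > population P4 (5.14) > population P3 (4.68)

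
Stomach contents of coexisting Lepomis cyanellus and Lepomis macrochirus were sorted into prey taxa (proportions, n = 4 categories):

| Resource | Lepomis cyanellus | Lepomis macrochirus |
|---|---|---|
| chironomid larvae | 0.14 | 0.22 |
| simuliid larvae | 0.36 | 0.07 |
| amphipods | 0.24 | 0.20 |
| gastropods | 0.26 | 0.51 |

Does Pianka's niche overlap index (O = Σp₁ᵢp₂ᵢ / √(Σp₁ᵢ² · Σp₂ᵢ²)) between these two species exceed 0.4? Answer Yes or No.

Σ p₁ᵢp₂ᵢ = 0.0308 + 0.0252 + 0.0480 + 0.1326 = 0.2366
Σp_1ᵢ² = 0.14² + 0.36² + 0.24² + 0.26² = 0.0196 + 0.1296 + 0.0576 + 0.0676 = 0.2744
Σp_2ᵢ² = 0.22² + 0.07² + 0.20² + 0.51² = 0.0484 + 0.0049 + 0.0400 + 0.2601 = 0.3534
O = 0.2366 / √(0.2744 × 0.3534) = 0.2366 / 0.31140 = 0.7598
O = 0.7598 > 0.4 → Yes.

Yes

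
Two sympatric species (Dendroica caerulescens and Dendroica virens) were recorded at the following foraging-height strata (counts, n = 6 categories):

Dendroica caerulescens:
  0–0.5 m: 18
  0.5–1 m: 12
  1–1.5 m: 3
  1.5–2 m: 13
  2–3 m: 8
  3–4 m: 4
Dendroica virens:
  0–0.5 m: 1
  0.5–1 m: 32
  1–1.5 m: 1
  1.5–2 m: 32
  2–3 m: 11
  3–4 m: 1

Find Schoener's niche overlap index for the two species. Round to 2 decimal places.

0.61

Proportions for Dendroica caerulescens (n=58): 18/58=0.3103, 12/58=0.2069, 3/58=0.0517, 13/58=0.2241, 8/58=0.1379, 4/58=0.0690
Proportions for Dendroica virens (n=78): 1/78=0.0128, 32/78=0.4103, 1/78=0.0128, 32/78=0.4103, 11/78=0.1410, 1/78=0.0128
Σ|p₁ᵢ − p₂ᵢ| = 0.2975 + 0.2034 + 0.0389 + 0.1862 + 0.0031 + 0.0562 = 0.7853
D = 1 − ½ × 0.7853 = 1 − 0.39265 = 0.60735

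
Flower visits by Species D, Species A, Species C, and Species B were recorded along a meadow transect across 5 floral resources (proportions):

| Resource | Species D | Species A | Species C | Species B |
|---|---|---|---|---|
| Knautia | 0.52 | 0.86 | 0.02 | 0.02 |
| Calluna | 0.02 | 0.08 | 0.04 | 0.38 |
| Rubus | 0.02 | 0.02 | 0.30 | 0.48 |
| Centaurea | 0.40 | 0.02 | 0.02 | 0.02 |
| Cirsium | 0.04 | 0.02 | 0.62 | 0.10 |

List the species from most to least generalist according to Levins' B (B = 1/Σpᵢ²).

Species B > Species D > Species C > Species A

Σp_Dᵢ² = 0.52² + 0.02² + 0.02² + 0.40² + 0.04² = 0.2704 + 0.0004 + 0.0004 + 0.1600 + 0.0016 = 0.4328
B_D = 1 / 0.4328 = 2.3105
Σp_Aᵢ² = 0.86² + 0.08² + 0.02² + 0.02² + 0.02² = 0.7396 + 0.0064 + 0.0004 + 0.0004 + 0.0004 = 0.7472
B_A = 1 / 0.7472 = 1.3383
Σp_Cᵢ² = 0.02² + 0.04² + 0.30² + 0.02² + 0.62² = 0.0004 + 0.0016 + 0.0900 + 0.0004 + 0.3844 = 0.4768
B_C = 1 / 0.4768 = 2.0973
Σp_Bᵢ² = 0.02² + 0.38² + 0.48² + 0.02² + 0.10² = 0.0004 + 0.1444 + 0.2304 + 0.0004 + 0.0100 = 0.3856
B_B = 1 / 0.3856 = 2.5934
Ranking by B (broadest → narrowest): Species B (2.59) > Species D (2.31) > Species C (2.10) > Species A (1.34)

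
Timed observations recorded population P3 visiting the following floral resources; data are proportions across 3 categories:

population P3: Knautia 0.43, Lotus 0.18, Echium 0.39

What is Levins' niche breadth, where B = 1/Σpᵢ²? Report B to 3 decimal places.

2.707

Σpᵢ² = 0.43² + 0.18² + 0.39² = 0.1849 + 0.0324 + 0.1521 = 0.3694
B = 1 / 0.3694 = 2.70709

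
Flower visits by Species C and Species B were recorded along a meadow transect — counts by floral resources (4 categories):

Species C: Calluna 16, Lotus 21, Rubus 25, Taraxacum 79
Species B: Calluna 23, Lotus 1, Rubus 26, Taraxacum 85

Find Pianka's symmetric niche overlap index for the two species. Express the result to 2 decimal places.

Proportions for Species C (n=141): 16/141=0.1135, 21/141=0.1489, 25/141=0.1773, 79/141=0.5603
Proportions for Species B (n=135): 23/135=0.1704, 1/135=0.0074, 26/135=0.1926, 85/135=0.6296
Σ p₁ᵢp₂ᵢ = 0.019340 + 0.001102 + 0.034148 + 0.352765 = 0.407355
Σp_1ᵢ² = 0.1135² + 0.1489² + 0.1773² + 0.5603² = 0.012882 + 0.022171 + 0.031435 + 0.313936 = 0.380424
Σp_2ᵢ² = 0.1704² + 0.0074² + 0.1926² + 0.6296² = 0.029036 + 0.000055 + 0.037095 + 0.396396 = 0.462582
O = 0.407355 / √(0.380424 × 0.462582) = 0.407355 / 0.4194965 = 0.9711

0.97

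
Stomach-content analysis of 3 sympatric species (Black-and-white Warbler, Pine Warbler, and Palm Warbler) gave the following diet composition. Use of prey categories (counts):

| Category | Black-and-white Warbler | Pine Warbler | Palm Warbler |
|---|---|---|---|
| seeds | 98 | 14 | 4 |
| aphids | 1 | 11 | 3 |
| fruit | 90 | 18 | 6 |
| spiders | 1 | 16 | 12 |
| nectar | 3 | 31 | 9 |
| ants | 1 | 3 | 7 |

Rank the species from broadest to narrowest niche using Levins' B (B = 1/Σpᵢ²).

Proportions for Black-and-white Warbler (n=194): 98/194=0.5052, 1/194=0.0052, 90/194=0.4639, 1/194=0.0052, 3/194=0.0155, 1/194=0.0052
Proportions for Pine Warbler (n=93): 14/93=0.1505, 11/93=0.1183, 18/93=0.1935, 16/93=0.1720, 31/93=0.3333, 3/93=0.0323
Proportions for Palm Warbler (n=41): 4/41=0.0976, 3/41=0.0732, 6/41=0.1463, 12/41=0.2927, 9/41=0.2195, 7/41=0.1707
Σp_Blacᵢ² = 0.5052² + 0.0052² + 0.4639² + 0.0052² + 0.0155² + 0.0052² = 0.255227 + 0.000027 + 0.215203 + 0.000027 + 0.000240 + 0.000027 = 0.470751
B_Blac = 1 / 0.470751 = 2.1243
Σp_Pineᵢ² = 0.1505² + 0.1183² + 0.1935² + 0.1720² + 0.3333² + 0.0323² = 0.022650 + 0.013995 + 0.037442 + 0.029584 + 0.111089 + 0.001043 = 0.215803
B_Pine = 1 / 0.215803 = 4.6339
Σp_Palmᵢ² = 0.0976² + 0.0732² + 0.1463² + 0.2927² + 0.2195² + 0.1707² = 0.009526 + 0.005358 + 0.021404 + 0.085673 + 0.048180 + 0.029138 = 0.199279
B_Palm = 1 / 0.199279 = 5.0181
Ranking by B (broadest → narrowest): Palm Warbler (5.02) > Pine Warbler (4.63) > Black-and-white Warbler (2.12)

Palm Warbler > Pine Warbler > Black-and-white Warbler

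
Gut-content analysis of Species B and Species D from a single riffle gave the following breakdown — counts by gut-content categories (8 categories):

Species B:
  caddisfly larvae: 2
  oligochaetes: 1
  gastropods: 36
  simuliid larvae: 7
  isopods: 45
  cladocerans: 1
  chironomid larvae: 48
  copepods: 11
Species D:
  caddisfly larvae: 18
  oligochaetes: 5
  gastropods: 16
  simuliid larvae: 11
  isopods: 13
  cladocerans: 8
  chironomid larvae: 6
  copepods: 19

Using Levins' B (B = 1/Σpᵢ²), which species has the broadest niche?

Proportions for Species B (n=151): 2/151=0.0132, 1/151=0.0066, 36/151=0.2384, 7/151=0.0464, 45/151=0.2980, 1/151=0.0066, 48/151=0.3179, 11/151=0.0728
Proportions for Species D (n=96): 18/96=0.1875, 5/96=0.0521, 16/96=0.1667, 11/96=0.1146, 13/96=0.1354, 8/96=0.0833, 6/96=0.0625, 19/96=0.1979
Σp_Bᵢ² = 0.0132² + 0.0066² + 0.2384² + 0.0464² + 0.2980² + 0.0066² + 0.3179² + 0.0728² = 0.000174 + 0.000044 + 0.056835 + 0.002153 + 0.088804 + 0.000044 + 0.101060 + 0.005300 = 0.254414
B_B = 1 / 0.254414 = 3.9306
Σp_Dᵢ² = 0.1875² + 0.0521² + 0.1667² + 0.1146² + 0.1354² + 0.0833² + 0.0625² + 0.1979² = 0.035156 + 0.002714 + 0.027789 + 0.013133 + 0.018333 + 0.006939 + 0.003906 + 0.039164 = 0.147134
B_D = 1 / 0.147134 = 6.7965
Highest B → broadest niche (most generalist): Species D (B = 6.80).

Species D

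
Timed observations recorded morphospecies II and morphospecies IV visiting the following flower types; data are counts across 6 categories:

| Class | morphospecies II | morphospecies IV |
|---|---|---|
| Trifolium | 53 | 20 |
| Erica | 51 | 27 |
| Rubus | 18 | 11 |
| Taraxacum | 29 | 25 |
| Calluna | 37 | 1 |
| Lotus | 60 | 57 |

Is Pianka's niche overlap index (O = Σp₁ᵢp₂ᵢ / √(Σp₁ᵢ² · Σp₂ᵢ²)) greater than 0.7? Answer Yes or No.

Proportions for morphospecies II (n=248): 53/248=0.2137, 51/248=0.2056, 18/248=0.0726, 29/248=0.1169, 37/248=0.1492, 60/248=0.2419
Proportions for morphospecies IV (n=141): 20/141=0.1418, 27/141=0.1915, 11/141=0.0780, 25/141=0.1773, 1/141=0.0071, 57/141=0.4043
Σ p₁ᵢp₂ᵢ = 0.030303 + 0.039372 + 0.005663 + 0.020726 + 0.001059 + 0.097800 = 0.194923
Σp_1ᵢ² = 0.2137² + 0.2056² + 0.0726² + 0.1169² + 0.1492² + 0.2419² = 0.045668 + 0.042271 + 0.005271 + 0.013666 + 0.022261 + 0.058516 = 0.187653
Σp_2ᵢ² = 0.1418² + 0.1915² + 0.0780² + 0.1773² + 0.0071² + 0.4043² = 0.020107 + 0.036672 + 0.006084 + 0.031435 + 0.000050 + 0.163458 = 0.257806
O = 0.194923 / √(0.187653 × 0.257806) = 0.194923 / 0.2199502 = 0.8862
O = 0.8862 > 0.7 → Yes.

Yes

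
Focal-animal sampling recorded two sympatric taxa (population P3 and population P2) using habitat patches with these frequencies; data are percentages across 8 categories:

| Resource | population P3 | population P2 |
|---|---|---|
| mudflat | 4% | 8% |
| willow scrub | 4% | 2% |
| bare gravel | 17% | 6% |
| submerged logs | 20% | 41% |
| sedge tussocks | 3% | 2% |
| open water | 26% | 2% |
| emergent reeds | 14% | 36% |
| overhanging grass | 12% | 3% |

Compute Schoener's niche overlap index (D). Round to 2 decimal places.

Convert percentages to proportions (divide by 100).
Σ|p₁ᵢ − p₂ᵢ| = 0.04 + 0.02 + 0.11 + 0.21 + 0.01 + 0.24 + 0.22 + 0.09 = 0.94
D = 1 − ½ × 0.94 = 1 − 0.470 = 0.5300

0.53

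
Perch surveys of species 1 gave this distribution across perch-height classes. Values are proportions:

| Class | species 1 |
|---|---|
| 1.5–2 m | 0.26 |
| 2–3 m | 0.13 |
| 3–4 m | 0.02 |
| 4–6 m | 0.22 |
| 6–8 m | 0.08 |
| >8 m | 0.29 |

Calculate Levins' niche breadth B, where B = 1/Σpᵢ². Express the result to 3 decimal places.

Σpᵢ² = 0.26² + 0.13² + 0.02² + 0.22² + 0.08² + 0.29² = 0.0676 + 0.0169 + 0.0004 + 0.0484 + 0.0064 + 0.0841 = 0.2238
B = 1 / 0.2238 = 4.46828

4.468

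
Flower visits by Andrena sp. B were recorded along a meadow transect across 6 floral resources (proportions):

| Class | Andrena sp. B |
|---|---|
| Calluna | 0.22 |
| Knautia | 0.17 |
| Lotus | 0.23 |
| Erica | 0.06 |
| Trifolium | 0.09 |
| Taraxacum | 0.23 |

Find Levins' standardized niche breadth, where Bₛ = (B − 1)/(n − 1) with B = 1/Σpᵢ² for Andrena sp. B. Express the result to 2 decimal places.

0.83

Σpᵢ² = 0.22² + 0.17² + 0.23² + 0.06² + 0.09² + 0.23² = 0.0484 + 0.0289 + 0.0529 + 0.0036 + 0.0081 + 0.0529 = 0.1948
B = 1 / 0.1948 = 5.1335
Bₛ = (B − 1)/(n − 1) = (5.1335 − 1)/(6 − 1) = 4.1335/5 = 0.8267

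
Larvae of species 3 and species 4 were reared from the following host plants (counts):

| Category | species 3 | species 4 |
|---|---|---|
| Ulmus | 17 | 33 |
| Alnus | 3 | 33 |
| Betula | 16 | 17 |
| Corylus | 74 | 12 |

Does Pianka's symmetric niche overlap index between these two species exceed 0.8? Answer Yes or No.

Proportions for species 3 (n=110): 17/110=0.1545, 3/110=0.0273, 16/110=0.1455, 74/110=0.6727
Proportions for species 4 (n=95): 33/95=0.3474, 33/95=0.3474, 17/95=0.1789, 12/95=0.1263
Σ p₁ᵢp₂ᵢ = 0.053673 + 0.009484 + 0.026030 + 0.084962 = 0.174149
Σp_1ᵢ² = 0.1545² + 0.0273² + 0.1455² + 0.6727² = 0.023870 + 0.000745 + 0.021170 + 0.452525 = 0.498310
Σp_2ᵢ² = 0.3474² + 0.3474² + 0.1789² + 0.1263² = 0.120687 + 0.120687 + 0.032005 + 0.015952 = 0.289331
O = 0.174149 / √(0.498310 × 0.289331) = 0.174149 / 0.3797058 = 0.4586
O = 0.4586 < 0.8 → No.

No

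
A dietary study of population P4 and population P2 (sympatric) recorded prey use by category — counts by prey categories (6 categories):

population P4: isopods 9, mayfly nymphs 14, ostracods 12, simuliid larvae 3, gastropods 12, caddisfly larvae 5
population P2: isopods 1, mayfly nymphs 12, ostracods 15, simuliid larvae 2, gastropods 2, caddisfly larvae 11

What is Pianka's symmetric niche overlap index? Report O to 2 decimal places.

Proportions for population P4 (n=55): 9/55=0.1636, 14/55=0.2545, 12/55=0.2182, 3/55=0.0545, 12/55=0.2182, 5/55=0.0909
Proportions for population P2 (n=43): 1/43=0.0233, 12/43=0.2791, 15/43=0.3488, 2/43=0.0465, 2/43=0.0465, 11/43=0.2558
Σ p₁ᵢp₂ᵢ = 0.003812 + 0.071031 + 0.076108 + 0.002534 + 0.010146 + 0.023252 = 0.186883
Σp_1ᵢ² = 0.1636² + 0.2545² + 0.2182² + 0.0545² + 0.2182² + 0.0909² = 0.026765 + 0.064770 + 0.047611 + 0.002970 + 0.047611 + 0.008263 = 0.197990
Σp_2ᵢ² = 0.0233² + 0.2791² + 0.3488² + 0.0465² + 0.0465² + 0.2558² = 0.000543 + 0.077897 + 0.121661 + 0.002162 + 0.002162 + 0.065434 = 0.269859
O = 0.186883 / √(0.197990 × 0.269859) = 0.186883 / 0.2311480 = 0.8085

0.81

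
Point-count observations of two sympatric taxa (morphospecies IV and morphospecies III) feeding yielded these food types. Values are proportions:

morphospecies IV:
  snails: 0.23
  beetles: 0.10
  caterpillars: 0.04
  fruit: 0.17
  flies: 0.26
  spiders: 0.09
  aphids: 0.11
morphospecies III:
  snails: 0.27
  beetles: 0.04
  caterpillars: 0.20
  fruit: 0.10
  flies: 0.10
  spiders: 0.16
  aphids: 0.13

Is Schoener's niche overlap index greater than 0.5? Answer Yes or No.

Yes

Σ|p₁ᵢ − p₂ᵢ| = 0.04 + 0.06 + 0.16 + 0.07 + 0.16 + 0.07 + 0.02 = 0.58
D = 1 − ½ × 0.58 = 1 − 0.290 = 0.7100
D = 0.7100 > 0.5 → Yes.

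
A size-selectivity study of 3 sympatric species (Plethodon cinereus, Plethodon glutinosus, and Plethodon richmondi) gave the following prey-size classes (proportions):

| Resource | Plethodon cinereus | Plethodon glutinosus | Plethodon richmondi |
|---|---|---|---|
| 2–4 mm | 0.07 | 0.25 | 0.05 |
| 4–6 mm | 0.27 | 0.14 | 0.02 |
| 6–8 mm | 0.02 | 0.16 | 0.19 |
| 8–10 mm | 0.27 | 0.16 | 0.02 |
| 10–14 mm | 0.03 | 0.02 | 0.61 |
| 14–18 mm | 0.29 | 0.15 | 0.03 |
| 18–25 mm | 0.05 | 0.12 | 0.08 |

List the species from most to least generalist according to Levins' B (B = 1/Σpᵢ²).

Plethodon glutinosus > Plethodon cinereus > Plethodon richmondi

Σp_cineᵢ² = 0.07² + 0.27² + 0.02² + 0.27² + 0.03² + 0.29² + 0.05² = 0.0049 + 0.0729 + 0.0004 + 0.0729 + 0.0009 + 0.0841 + 0.0025 = 0.2386
B_cine = 1 / 0.2386 = 4.1911
Σp_glutᵢ² = 0.25² + 0.14² + 0.16² + 0.16² + 0.02² + 0.15² + 0.12² = 0.0625 + 0.0196 + 0.0256 + 0.0256 + 0.0004 + 0.0225 + 0.0144 = 0.1706
B_glut = 1 / 0.1706 = 5.8617
Σp_richᵢ² = 0.05² + 0.02² + 0.19² + 0.02² + 0.61² + 0.03² + 0.08² = 0.0025 + 0.0004 + 0.0361 + 0.0004 + 0.3721 + 0.0009 + 0.0064 = 0.4188
B_rich = 1 / 0.4188 = 2.3878
Ranking by B (broadest → narrowest): Plethodon glutinosus (5.86) > Plethodon cinereus (4.19) > Plethodon richmondi (2.39)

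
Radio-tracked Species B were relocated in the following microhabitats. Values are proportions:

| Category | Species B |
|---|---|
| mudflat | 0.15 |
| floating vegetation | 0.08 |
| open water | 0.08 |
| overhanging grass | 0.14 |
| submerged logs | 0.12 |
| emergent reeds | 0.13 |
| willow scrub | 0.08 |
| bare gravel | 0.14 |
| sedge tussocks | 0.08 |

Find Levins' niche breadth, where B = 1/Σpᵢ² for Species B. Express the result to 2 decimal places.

8.43

Σpᵢ² = 0.15² + 0.08² + 0.08² + 0.14² + 0.12² + 0.13² + 0.08² + 0.14² + 0.08² = 0.0225 + 0.0064 + 0.0064 + 0.0196 + 0.0144 + 0.0169 + 0.0064 + 0.0196 + 0.0064 = 0.1186
B = 1 / 0.1186 = 8.4317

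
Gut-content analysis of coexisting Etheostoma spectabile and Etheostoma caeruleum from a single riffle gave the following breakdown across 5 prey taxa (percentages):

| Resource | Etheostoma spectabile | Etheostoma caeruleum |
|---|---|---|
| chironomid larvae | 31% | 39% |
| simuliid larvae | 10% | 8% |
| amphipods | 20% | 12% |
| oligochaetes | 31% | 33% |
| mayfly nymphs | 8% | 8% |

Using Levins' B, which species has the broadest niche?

Convert percentages to proportions (divide by 100).
Σp_specᵢ² = 0.31² + 0.10² + 0.20² + 0.31² + 0.08² = 0.0961 + 0.0100 + 0.0400 + 0.0961 + 0.0064 = 0.2486
B_spec = 1 / 0.2486 = 4.0225
Σp_caerᵢ² = 0.39² + 0.08² + 0.12² + 0.33² + 0.08² = 0.1521 + 0.0064 + 0.0144 + 0.1089 + 0.0064 = 0.2882
B_caer = 1 / 0.2882 = 3.4698
Highest B → broadest niche (most generalist): Etheostoma spectabile (B = 4.02).

Etheostoma spectabile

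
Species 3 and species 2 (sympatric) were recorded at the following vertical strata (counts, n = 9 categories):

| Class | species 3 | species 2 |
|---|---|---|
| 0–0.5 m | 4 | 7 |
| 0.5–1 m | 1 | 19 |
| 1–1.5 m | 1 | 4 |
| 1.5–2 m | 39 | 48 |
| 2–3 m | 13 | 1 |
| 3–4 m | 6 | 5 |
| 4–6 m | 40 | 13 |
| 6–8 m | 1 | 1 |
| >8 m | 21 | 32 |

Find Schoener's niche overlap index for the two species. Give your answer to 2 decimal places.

Proportions for species 3 (n=126): 4/126=0.0317, 1/126=0.0079, 1/126=0.0079, 39/126=0.3095, 13/126=0.1032, 6/126=0.0476, 40/126=0.3175, 1/126=0.0079, 21/126=0.1667
Proportions for species 2 (n=130): 7/130=0.0538, 19/130=0.1462, 4/130=0.0308, 48/130=0.3692, 1/130=0.0077, 5/130=0.0385, 13/130=0.1000, 1/130=0.0077, 32/130=0.2462
Σ|p₁ᵢ − p₂ᵢ| = 0.0221 + 0.1383 + 0.0229 + 0.0597 + 0.0955 + 0.0091 + 0.2175 + 0.0002 + 0.0795 = 0.6448
D = 1 − ½ × 0.6448 = 1 − 0.32240 = 0.67760

0.68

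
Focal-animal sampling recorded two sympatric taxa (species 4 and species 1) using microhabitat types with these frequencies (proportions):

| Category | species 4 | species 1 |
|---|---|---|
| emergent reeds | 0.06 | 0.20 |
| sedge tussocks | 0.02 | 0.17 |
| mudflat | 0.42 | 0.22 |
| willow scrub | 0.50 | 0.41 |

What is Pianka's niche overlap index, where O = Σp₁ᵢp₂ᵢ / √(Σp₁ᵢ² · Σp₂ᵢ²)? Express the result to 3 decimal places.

0.892

Σ p₁ᵢp₂ᵢ = 0.0120 + 0.0034 + 0.0924 + 0.2050 = 0.3128
Σp_1ᵢ² = 0.06² + 0.02² + 0.42² + 0.50² = 0.0036 + 0.0004 + 0.1764 + 0.2500 = 0.4304
Σp_2ᵢ² = 0.20² + 0.17² + 0.22² + 0.41² = 0.0400 + 0.0289 + 0.0484 + 0.1681 = 0.2854
O = 0.3128 / √(0.4304 × 0.2854) = 0.3128 / 0.350480 = 0.89249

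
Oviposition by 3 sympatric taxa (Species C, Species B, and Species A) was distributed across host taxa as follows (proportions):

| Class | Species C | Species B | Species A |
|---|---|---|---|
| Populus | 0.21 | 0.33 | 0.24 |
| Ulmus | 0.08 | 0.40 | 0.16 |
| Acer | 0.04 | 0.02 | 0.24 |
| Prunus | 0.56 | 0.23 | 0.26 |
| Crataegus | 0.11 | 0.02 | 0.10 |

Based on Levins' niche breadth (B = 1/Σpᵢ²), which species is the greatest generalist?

Σp_Cᵢ² = 0.21² + 0.08² + 0.04² + 0.56² + 0.11² = 0.0441 + 0.0064 + 0.0016 + 0.3136 + 0.0121 = 0.3778
B_C = 1 / 0.3778 = 2.6469
Σp_Bᵢ² = 0.33² + 0.40² + 0.02² + 0.23² + 0.02² = 0.1089 + 0.1600 + 0.0004 + 0.0529 + 0.0004 = 0.3226
B_B = 1 / 0.3226 = 3.0998
Σp_Aᵢ² = 0.24² + 0.16² + 0.24² + 0.26² + 0.10² = 0.0576 + 0.0256 + 0.0576 + 0.0676 + 0.0100 = 0.2184
B_A = 1 / 0.2184 = 4.5788
Highest B → broadest niche (most generalist): Species A (B = 4.58).

Species A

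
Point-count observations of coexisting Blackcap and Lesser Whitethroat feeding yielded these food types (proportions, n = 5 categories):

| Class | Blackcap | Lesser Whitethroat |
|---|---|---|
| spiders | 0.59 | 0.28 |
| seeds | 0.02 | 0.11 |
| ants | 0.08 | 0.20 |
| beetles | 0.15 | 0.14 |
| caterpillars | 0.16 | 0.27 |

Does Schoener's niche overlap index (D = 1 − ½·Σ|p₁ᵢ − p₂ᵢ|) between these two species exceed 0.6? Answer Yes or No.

Yes

Σ|p₁ᵢ − p₂ᵢ| = 0.31 + 0.09 + 0.12 + 0.01 + 0.11 = 0.64
D = 1 − ½ × 0.64 = 1 − 0.320 = 0.6800
D = 0.6800 > 0.6 → Yes.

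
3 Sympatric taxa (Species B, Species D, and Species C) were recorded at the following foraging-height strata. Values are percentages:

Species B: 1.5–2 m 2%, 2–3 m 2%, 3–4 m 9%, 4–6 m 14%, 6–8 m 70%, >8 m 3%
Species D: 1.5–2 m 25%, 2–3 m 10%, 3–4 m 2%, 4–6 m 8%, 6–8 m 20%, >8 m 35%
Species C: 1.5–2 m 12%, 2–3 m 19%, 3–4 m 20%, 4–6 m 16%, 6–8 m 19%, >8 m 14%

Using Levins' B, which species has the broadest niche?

Convert percentages to proportions (divide by 100).
Σp_Bᵢ² = 0.02² + 0.02² + 0.09² + 0.14² + 0.70² + 0.03² = 0.0004 + 0.0004 + 0.0081 + 0.0196 + 0.4900 + 0.0009 = 0.5194
B_B = 1 / 0.5194 = 1.9253
Σp_Dᵢ² = 0.25² + 0.10² + 0.02² + 0.08² + 0.20² + 0.35² = 0.0625 + 0.0100 + 0.0004 + 0.0064 + 0.0400 + 0.1225 = 0.2418
B_D = 1 / 0.2418 = 4.1356
Σp_Cᵢ² = 0.12² + 0.19² + 0.20² + 0.16² + 0.19² + 0.14² = 0.0144 + 0.0361 + 0.0400 + 0.0256 + 0.0361 + 0.0196 = 0.1718
B_C = 1 / 0.1718 = 5.8207
Highest B → broadest niche (most generalist): Species C (B = 5.82).

Species C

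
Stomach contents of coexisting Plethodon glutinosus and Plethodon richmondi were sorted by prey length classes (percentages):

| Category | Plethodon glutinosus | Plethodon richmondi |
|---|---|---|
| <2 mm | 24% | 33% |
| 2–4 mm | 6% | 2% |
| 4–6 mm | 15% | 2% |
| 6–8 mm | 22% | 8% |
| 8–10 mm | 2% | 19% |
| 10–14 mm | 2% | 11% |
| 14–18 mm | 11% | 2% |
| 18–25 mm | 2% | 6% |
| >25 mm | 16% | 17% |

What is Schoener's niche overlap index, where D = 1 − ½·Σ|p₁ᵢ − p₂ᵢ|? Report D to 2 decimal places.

0.60

Convert percentages to proportions (divide by 100).
Σ|p₁ᵢ − p₂ᵢ| = 0.09 + 0.04 + 0.13 + 0.14 + 0.17 + 0.09 + 0.09 + 0.04 + 0.01 = 0.80
D = 1 − ½ × 0.80 = 1 − 0.400 = 0.6000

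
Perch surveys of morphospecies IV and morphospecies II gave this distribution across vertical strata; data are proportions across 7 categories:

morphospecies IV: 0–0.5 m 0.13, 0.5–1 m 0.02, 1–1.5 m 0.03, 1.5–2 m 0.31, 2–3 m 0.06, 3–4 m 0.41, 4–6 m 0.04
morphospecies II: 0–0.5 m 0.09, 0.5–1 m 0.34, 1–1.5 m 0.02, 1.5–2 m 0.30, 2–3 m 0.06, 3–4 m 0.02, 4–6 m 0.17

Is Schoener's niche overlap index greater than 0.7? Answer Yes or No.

Σ|p₁ᵢ − p₂ᵢ| = 0.04 + 0.32 + 0.01 + 0.01 + 0.00 + 0.39 + 0.13 = 0.90
D = 1 − ½ × 0.90 = 1 − 0.450 = 0.5500
D = 0.5500 < 0.7 → No.

No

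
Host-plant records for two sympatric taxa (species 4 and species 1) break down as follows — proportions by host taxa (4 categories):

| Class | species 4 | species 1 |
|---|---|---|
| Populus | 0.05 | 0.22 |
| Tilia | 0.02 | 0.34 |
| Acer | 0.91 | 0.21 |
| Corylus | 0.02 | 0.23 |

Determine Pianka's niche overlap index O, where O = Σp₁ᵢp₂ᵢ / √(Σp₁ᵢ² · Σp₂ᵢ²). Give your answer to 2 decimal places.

Σ p₁ᵢp₂ᵢ = 0.0110 + 0.0068 + 0.1911 + 0.0046 = 0.2135
Σp_1ᵢ² = 0.05² + 0.02² + 0.91² + 0.02² = 0.0025 + 0.0004 + 0.8281 + 0.0004 = 0.8314
Σp_2ᵢ² = 0.22² + 0.34² + 0.21² + 0.23² = 0.0484 + 0.1156 + 0.0441 + 0.0529 = 0.2610
O = 0.2135 / √(0.8314 × 0.2610) = 0.2135 / 0.46583 = 0.4583

0.46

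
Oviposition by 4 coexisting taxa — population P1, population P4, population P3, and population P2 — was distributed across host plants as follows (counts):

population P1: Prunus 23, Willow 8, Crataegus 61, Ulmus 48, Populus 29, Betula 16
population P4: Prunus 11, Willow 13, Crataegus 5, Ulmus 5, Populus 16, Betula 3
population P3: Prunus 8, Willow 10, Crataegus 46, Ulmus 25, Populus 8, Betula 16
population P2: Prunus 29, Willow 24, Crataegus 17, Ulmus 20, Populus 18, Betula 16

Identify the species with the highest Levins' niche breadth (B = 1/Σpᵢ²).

Proportions for population P1 (n=185): 23/185=0.1243, 8/185=0.0432, 61/185=0.3297, 48/185=0.2595, 29/185=0.1568, 16/185=0.0865
Proportions for population P4 (n=53): 11/53=0.2075, 13/53=0.2453, 5/53=0.0943, 5/53=0.0943, 16/53=0.3019, 3/53=0.0566
Proportions for population P3 (n=113): 8/113=0.0708, 10/113=0.0885, 46/113=0.4071, 25/113=0.2212, 8/113=0.0708, 16/113=0.1416
Proportions for population P2 (n=124): 29/124=0.2339, 24/124=0.1935, 17/124=0.1371, 20/124=0.1613, 18/124=0.1452, 16/124=0.1290
Σp_P1ᵢ² = 0.1243² + 0.0432² + 0.3297² + 0.2595² + 0.1568² + 0.0865² = 0.015450 + 0.001866 + 0.108702 + 0.067340 + 0.024586 + 0.007482 = 0.225426
B_P1 = 1 / 0.225426 = 4.4360
Σp_P4ᵢ² = 0.2075² + 0.2453² + 0.0943² + 0.0943² + 0.3019² + 0.0566² = 0.043056 + 0.060172 + 0.008892 + 0.008892 + 0.091144 + 0.003204 = 0.215360
B_P4 = 1 / 0.215360 = 4.6434
Σp_P3ᵢ² = 0.0708² + 0.0885² + 0.4071² + 0.2212² + 0.0708² + 0.1416² = 0.005013 + 0.007832 + 0.165730 + 0.048929 + 0.005013 + 0.020051 = 0.252568
B_P3 = 1 / 0.252568 = 3.9593
Σp_P2ᵢ² = 0.2339² + 0.1935² + 0.1371² + 0.1613² + 0.1452² + 0.1290² = 0.054709 + 0.037442 + 0.018796 + 0.026018 + 0.021083 + 0.016641 = 0.174689
B_P2 = 1 / 0.174689 = 5.7245
Highest B → broadest niche (most generalist): population P2 (B = 5.72).

population P2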